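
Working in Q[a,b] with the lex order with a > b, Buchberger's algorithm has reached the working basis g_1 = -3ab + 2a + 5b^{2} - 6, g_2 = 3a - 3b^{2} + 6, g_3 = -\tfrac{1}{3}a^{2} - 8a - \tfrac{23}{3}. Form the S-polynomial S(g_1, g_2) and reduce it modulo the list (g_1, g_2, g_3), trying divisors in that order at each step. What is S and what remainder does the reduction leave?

S(g_1, g_2) = -\tfrac{2}{3}a + b^{3} - \tfrac{5}{3}b^{2} - 2b + 2; remainder on division = b^{3} - \tfrac{7}{3}b^{2} - 2b + \tfrac{10}{3}.

lcm(LM(g_1), LM(g_2)) = ab.
S = (lcm/LT(g_1))·g_1 − (lcm/LT(g_2))·g_2 = -\tfrac{2}{3}a + b^{3} - \tfrac{5}{3}b^{2} - 2b + 2.
Reduce S modulo (g_1, g_2, g_3) in that order:
  leading term a: subtract (-\tfrac{2}{9})·g_2 from -\tfrac{2}{3}a + b^{3} - \tfrac{5}{3}b^{2} - 2b + 2 → b^{3} - \tfrac{7}{3}b^{2} - 2b + \tfrac{10}{3}
  leading term b^{3}: no divisor's leading term divides it; move b^{3} to the remainder.
  leading term b^{2}: no divisor's leading term divides it; move -\tfrac{7}{3}b^{2} to the remainder.
  leading term b: no divisor's leading term divides it; move -2b to the remainder.
  leading term 1: no divisor's leading term divides it; move \tfrac{10}{3} to the remainder.
The remainder b^{3} - \tfrac{7}{3}b^{2} - 2b + \tfrac{10}{3} is nonzero, so it would be added as the next basis element.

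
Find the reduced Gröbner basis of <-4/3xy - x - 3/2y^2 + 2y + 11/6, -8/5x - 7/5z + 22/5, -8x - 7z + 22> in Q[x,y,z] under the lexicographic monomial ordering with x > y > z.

G = {x + 7/8z - 11/4, y^2 - 7/9yz + 10/9y - 7/12z + 11/18}

f_1 = -4/3xy - x - 3/2y^2 + 2y + 11/6, LT = xy.
f_2 = -8/5x - 7/5z + 22/5, LT = x.
f_3 = -8x - 7z + 22, LT = x.

S(f_1,f_2): lcm = xy. S = 3/4x + 9/8y^2 - 7/8yz + 5/4y - 11/8.
  reduce S modulo (f_1, f_2, f_3):
  remainder 9/8y^2 - 7/8yz + 5/4y - 21/32z + 11/16 ≠ 0; add g_4 = 9/8y^2 - 7/8yz + 5/4y - 21/32z + 11/16 to the basis.

The other S-polynomials (S(f_1,f_3), S(f_2,f_3), S(f_1,g_4), S(f_2,g_4), S(f_3,g_4)) all reduce to 0 modulo the current basis, so we have a Gröbner basis.
Inter-reduce: drop elements whose leading term is divisible by another's, tail-reduce, and make monic.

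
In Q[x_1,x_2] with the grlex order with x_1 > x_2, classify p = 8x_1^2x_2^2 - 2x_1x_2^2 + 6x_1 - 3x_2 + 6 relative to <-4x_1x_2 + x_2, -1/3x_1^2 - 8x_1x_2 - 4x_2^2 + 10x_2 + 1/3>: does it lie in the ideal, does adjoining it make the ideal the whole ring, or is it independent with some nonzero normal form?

8x_1^2x_2^2 - 2x_1x_2^2 + 6x_1 - 3x_2 + 6 is independent of I; its normal form modulo I is 6x_1 - 3x_2 + 6.

First compute the reduced Gröbner basis of I by Buchberger's algorithm.
f_1 = -4x_1x_2 + x_2, LT = x_1x_2.
f_2 = -1/3x_1^2 - 8x_1x_2 - 4x_2^2 + 10x_2 + 1/3, LT = x_1^2.

S(f_1,f_2): lcm = x_1^2x_2. S = -24x_1x_2^2 - 12x_2^3 - 1/4x_1x_2 + 30x_2^2 + x_2.
  leading term x_1x_2^2: subtract (6x_2)·f_1 from -24x_1x_2^2 - 12x_2^3 - 1/4x_1x_2 + 30x_2^2 + x_2 → -12x_2^3 - 1/4x_1x_2 + 24x_2^2 + x_2
  leading term x_2^3: no divisor's leading term divides it; move -12x_2^3 to the remainder.
  leading term x_1x_2: subtract (1/16)·f_1 from -1/4x_1x_2 + 24x_2^2 + x_2 → 24x_2^2 + 15/16x_2
  leading term x_2^2: no divisor's leading term divides it; move 24x_2^2 to the remainder.
  leading term x_2: no divisor's leading term divides it; move 15/16x_2 to the remainder.
  remainder -12x_2^3 + 24x_2^2 + 15/16x_2 ≠ 0; add h_3 = -12x_2^3 + 24x_2^2 + 15/16x_2 to the basis.

The other S-polynomials (S(f_1,h_3), S(f_2,h_3)) all reduce to 0 modulo the current basis, so we have a Gröbner basis.
Inter-reduce: drop elements whose leading term is divisible by another's, tail-reduce, and make monic.
Reduced Gröbner basis: {x_2^3 - 2x_2^2 - 5/64x_2, x_1^2 + 12x_2^2 - 24x_2 - 1, x_1x_2 - 1/4x_2}.
Label its elements g_1 = x_2^3 - 2x_2^2 - 5/64x_2, g_2 = x_1^2 + 12x_2^2 - 24x_2 - 1, g_3 = x_1x_2 - 1/4x_2.

Reduce p = 8x_1^2x_2^2 - 2x_1x_2^2 + 6x_1 - 3x_2 + 6 modulo G:
  leading term x_1^2x_2^2: subtract (8x_2^2)·g_2 from 8x_1^2x_2^2 - 2x_1x_2^2 + 6x_1 - 3x_2 + 6 → -96x_2^4 - 2x_1x_2^2 + 192x_2^3 + 8x_2^2 + 6x_1 - 3x_2 + 6
  leading term x_2^4: subtract (-96x_2)·g_1 from -96x_2^4 - 2x_1x_2^2 + 192x_2^3 + 8x_2^2 + 6x_1 - 3x_2 + 6 → -2x_1x_2^2 + 1/2x_2^2 + 6x_1 - 3x_2 + 6
  leading term x_1x_2^2: subtract (-2x_2)·g_3 from -2x_1x_2^2 + 1/2x_2^2 + 6x_1 - 3x_2 + 6 → 6x_1 - 3x_2 + 6
  leading term x_1: no divisor's leading term divides it; move 6x_1 to the remainder.
  leading term x_2: no divisor's leading term divides it; move -3x_2 to the remainder.
  leading term 1: no divisor's leading term divides it; move 6 to the remainder.
  normal form = 6x_1 - 3x_2 + 6.
The normal form is nonzero, so p ∉ I. Since p minus its normal form lies in I, I + (p) = I + (r) where r = 6x_1 - 3x_2 + 6; decide whether this ideal is the whole ring.
Run Buchberger on G together with r (pairs among the g_i already reduce to 0 since G is a Gröbner basis):
g_1 = x_2^3 - 2x_2^2 - 5/64x_2, LT = x_2^3.
g_2 = x_1^2 + 12x_2^2 - 24x_2 - 1, LT = x_1^2.
g_3 = x_1x_2 - 1/4x_2, LT = x_1x_2.
r = 6x_1 - 3x_2 + 6, LT = x_1.

S(g_2,r): lcm = x_1^2. S = 1/2x_1x_2 + 12x_2^2 - x_1 - 24x_2 - 1.
  leading term x_1x_2: subtract (1/2)·g_3 from 1/2x_1x_2 + 12x_2^2 - x_1 - 24x_2 - 1 → 12x_2^2 - x_1 - 191/8x_2 - 1
  leading term x_2^2: no divisor's leading term divides it; move 12x_2^2 to the remainder.
  leading term x_1: subtract (-1/6)·r from -x_1 - 191/8x_2 - 1 → -195/8x_2
  leading term x_2: no divisor's leading term divides it; move -195/8x_2 to the remainder.
  remainder 12x_2^2 - 195/8x_2 ≠ 0; add m_5 = 12x_2^2 - 195/8x_2 to the basis.

S(g_3,r): lcm = x_1x_2. S = 1/2x_2^2 - 5/4x_2.
  leading term x_2^2: subtract (1/24)·m_5 from 1/2x_2^2 - 5/4x_2 → -15/64x_2
  leading term x_2: no divisor's leading term divides it; move -15/64x_2 to the remainder.
  remainder -15/64x_2 ≠ 0; add m_6 = -15/64x_2 to the basis.

The other S-polynomials (S(g_1,g_2), S(g_1,g_3), S(g_1,r), S(g_2,g_3), S(g_1,m_5), S(g_2,m_5), S(g_3,m_5), S(r,m_5), S(g_1,m_6), S(g_2,m_6), S(g_3,m_6), S(r,m_6), S(m_5,m_6)) all reduce to 0 modulo the current basis, so we have a Gröbner basis.
Inter-reduce: drop elements whose leading term is divisible by another's, tail-reduce, and make monic.
Reduced Gröbner basis: {x_1 + 1, x_2}.
The reduced Gröbner basis of I + (p) is {x_1 + 1, x_2} ≠ {1}, a proper ideal, so the enlarged system stays consistent: p is independent of I, with normal form 6x_1 - 3x_2 + 6.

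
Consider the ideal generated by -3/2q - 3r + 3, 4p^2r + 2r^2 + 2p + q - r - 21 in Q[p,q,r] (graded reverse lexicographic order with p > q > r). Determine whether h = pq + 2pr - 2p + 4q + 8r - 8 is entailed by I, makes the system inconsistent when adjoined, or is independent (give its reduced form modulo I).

pq + 2pr - 2p + 4q + 8r - 8 lies in I (it reduces to 0).

First compute the reduced Gröbner basis of I by Buchberger's algorithm.
f_1 = -3/2q - 3r + 3, LT = q.
f_2 = 4p^2r + 2r^2 + 2p + q - r - 21, LT = p^2r.

S(f_1,f_2): leading monomials are coprime, so the S-polynomial reduces to 0 (Buchberger's first criterion).
Every S-polynomial of the final basis reduces to 0, so we have a Gröbner basis.
Inter-reduce: drop elements whose leading term is divisible by another's, tail-reduce, and make monic.
Reduced Gröbner basis: {p^2r + 1/2r^2 + 1/2p - 3/4r - 19/4, q + 2r - 2}.
Label its elements g_1 = p^2r + 1/2r^2 + 1/2p - 3/4r - 19/4, g_2 = q + 2r - 2.

Reduce h = pq + 2pr - 2p + 4q + 8r - 8 modulo G:
  leading term pq: subtract (p)·g_2 from pq + 2pr - 2p + 4q + 8r - 8 → 4q + 8r - 8
  leading term q: subtract (4)·g_2 from 4q + 8r - 8 → 0
  normal form = 0.
Since the normal form is 0, h ∈ I.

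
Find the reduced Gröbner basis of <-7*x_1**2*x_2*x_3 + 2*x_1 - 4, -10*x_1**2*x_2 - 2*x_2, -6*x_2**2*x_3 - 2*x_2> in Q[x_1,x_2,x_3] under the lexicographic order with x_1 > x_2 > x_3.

G = {x_1 - 2, x_2}

f_1 = -7*x_1**2*x_2*x_3 + 2*x_1 - 4, LT = x_1**2*x_2*x_3.
f_2 = -10*x_1**2*x_2 - 2*x_2, LT = x_1**2*x_2.
f_3 = -6*x_2**2*x_3 - 2*x_2, LT = x_2**2*x_3.

S(f_1,f_2): lcm = x_1**2*x_2*x_3. S = -2/7*x_1 - 1/5*x_2*x_3 + 4/7.
  leading term x_1: no divisor's leading term divides it; move -2/7*x_1 to the remainder.
  leading term x_2*x_3: no divisor's leading term divides it; move -1/5*x_2*x_3 to the remainder.
  leading term 1: no divisor's leading term divides it; move 4/7 to the remainder.
  remainder -2/7*x_1 - 1/5*x_2*x_3 + 4/7 ≠ 0; add g_4 = -2/7*x_1 - 1/5*x_2*x_3 + 4/7 to the basis.

S(f_1,f_3): lcm = x_1**2*x_2**2*x_3. S = -1/3*x_1**2*x_2 - 2/7*x_1*x_2 + 4/7*x_2.
  leading term x_1**2*x_2: subtract (1/30)·f_2 from -1/3*x_1**2*x_2 - 2/7*x_1*x_2 + 4/7*x_2 → -2/7*x_1*x_2 + 67/105*x_2
  leading term x_1*x_2: subtract (x_2)·g_4 from -2/7*x_1*x_2 + 67/105*x_2 → 1/5*x_2**2*x_3 + 1/15*x_2
  leading term x_2**2*x_3: subtract (-1/30)·f_3 from 1/5*x_2**2*x_3 + 1/15*x_2 → 0
  remainder 0.

S(f_2,f_3): lcm = x_1**2*x_2**2*x_3. S = -1/3*x_1**2*x_2 + 1/5*x_2**2*x_3.
  leading term x_1**2*x_2: subtract (1/30)·f_2 from -1/3*x_1**2*x_2 + 1/5*x_2**2*x_3 → 1/5*x_2**2*x_3 + 1/15*x_2
  leading term x_2**2*x_3: subtract (-1/30)·f_3 from 1/5*x_2**2*x_3 + 1/15*x_2 → 0
  remainder 0.

S(f_1,g_4): lcm = x_1**2*x_2*x_3. S = -7/10*x_1*x_2**2*x_3**2 + 2*x_1*x_2*x_3 - 2/7*x_1 + 4/7.
  leading term x_1*x_2**2*x_3**2: subtract (7/60*x_1*x_3)·f_3 from -7/10*x_1*x_2**2*x_3**2 + 2*x_1*x_2*x_3 - 2/7*x_1 + 4/7 → 67/30*x_1*x_2*x_3 - 2/7*x_1 + 4/7
  leading term x_1*x_2*x_3: subtract (-469/60*x_2*x_3)·g_4 from 67/30*x_1*x_2*x_3 - 2/7*x_1 + 4/7 → -2/7*x_1 - 469/300*x_2**2*x_3**2 + 67/15*x_2*x_3 + 4/7
  leading term x_1: subtract (1)·g_4 from -2/7*x_1 - 469/300*x_2**2*x_3**2 + 67/15*x_2*x_3 + 4/7 → -469/300*x_2**2*x_3**2 + 14/3*x_2*x_3
  leading term x_2**2*x_3**2: subtract (469/1800*x_3)·f_3 from -469/300*x_2**2*x_3**2 + 14/3*x_2*x_3 → 4669/900*x_2*x_3
  leading term x_2*x_3: no divisor's leading term divides it; move 4669/900*x_2*x_3 to the remainder.
  remainder 4669/900*x_2*x_3 ≠ 0; add g_5 = 4669/900*x_2*x_3 to the basis.

S(f_2,g_4): lcm = x_1**2*x_2. S = -7/10*x_1*x_2**2*x_3 + 2*x_1*x_2 + 1/5*x_2.
  leading term x_1*x_2**2*x_3: subtract (7/60*x_1)·f_3 from -7/10*x_1*x_2**2*x_3 + 2*x_1*x_2 + 1/5*x_2 → 67/30*x_1*x_2 + 1/5*x_2
  leading term x_1*x_2: subtract (-469/60*x_2)·g_4 from 67/30*x_1*x_2 + 1/5*x_2 → -469/300*x_2**2*x_3 + 14/3*x_2
  leading term x_2**2*x_3: subtract (469/1800)·f_3 from -469/300*x_2**2*x_3 + 14/3*x_2 → 4669/900*x_2
  leading term x_2: no divisor's leading term divides it; move 4669/900*x_2 to the remainder.
  remainder 4669/900*x_2 ≠ 0; add g_6 = 4669/900*x_2 to the basis.

S(f_3,g_4): leading monomials are coprime, so the S-polynomial reduces to 0 (Buchberger's first criterion).
S(f_1,g_5): lcm = x_1**2*x_2*x_3. S = -2/7*x_1 + 4/7.
  leading term x_1: subtract (1)·g_4 from -2/7*x_1 + 4/7 → 1/5*x_2*x_3
  leading term x_2*x_3: subtract (180/4669)·g_5 from 1/5*x_2*x_3 → 0
  remainder 0.

S(f_2,g_5): lcm = x_1**2*x_2*x_3. S = 1/5*x_2*x_3.
  leading term x_2*x_3: subtract (180/4669)·g_5 from 1/5*x_2*x_3 → 0
  remainder 0.

S(f_3,g_5): lcm = x_2**2*x_3. S = 1/3*x_2.
  leading term x_2: subtract (300/4669)·g_6 from 1/3*x_2 → 0
  remainder 0.

S(g_4,g_5): leading monomials are coprime, so the S-polynomial reduces to 0 (Buchberger's first criterion).
S(f_1,g_6): lcm = x_1**2*x_2*x_3. S = -2/7*x_1 + 4/7.
  leading term x_1: subtract (1)·g_4 from -2/7*x_1 + 4/7 → 1/5*x_2*x_3
  leading term x_2*x_3: subtract (180/4669)·g_5 from 1/5*x_2*x_3 → 0
  remainder 0.

S(f_2,g_6): lcm = x_1**2*x_2. S = 1/5*x_2.
  leading term x_2: subtract (180/4669)·g_6 from 1/5*x_2 → 0
  remainder 0.

S(f_3,g_6): lcm = x_2**2*x_3. S = 1/3*x_2.
  leading term x_2: subtract (300/4669)·g_6 from 1/3*x_2 → 0
  remainder 0.

S(g_4,g_6): leading monomials are coprime, so the S-polynomial reduces to 0 (Buchberger's first criterion).
S(g_5,g_6): lcm = x_2*x_3. S = 0.
  remainder 0.

Every S-polynomial of the final basis reduces to 0, so we have a Gröbner basis.
Inter-reduce: drop elements whose leading term is divisible by another's, tail-reduce, and make monic.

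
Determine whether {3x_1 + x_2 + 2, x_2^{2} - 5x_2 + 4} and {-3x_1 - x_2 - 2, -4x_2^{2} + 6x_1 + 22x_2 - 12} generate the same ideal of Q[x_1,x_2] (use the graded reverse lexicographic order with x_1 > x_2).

Yes, the ideals are equal.

Since reduced Gröbner bases are canonical representatives of ideals under a given ordering, it suffices to compute and compare them.
Buchberger on the first generating set:
f_1 = 3x_1 + x_2 + 2, LT = x_1.
f_2 = x_2^{2} - 5x_2 + 4, LT = x_2^{2}.

The S-polynomials (S(f_1,f_2)) all reduce to 0 modulo the current basis, so we have a Gröbner basis.
Inter-reduce: drop elements whose leading term is divisible by another's, tail-reduce, and make monic.
Reduced Gröbner basis: {x_2^{2} - 5x_2 + 4, x_1 + \tfrac{1}{3}x_2 + \tfrac{2}{3}}.

Buchberger on the second generating set:
h_1 = -3x_1 - x_2 - 2, LT = x_1.
h_2 = -4x_2^{2} + 6x_1 + 22x_2 - 12, LT = x_2^{2}.

The S-polynomials (S(h_1,h_2)) all reduce to 0 modulo the current basis, so we have a Gröbner basis.
Inter-reduce: drop elements whose leading term is divisible by another's, tail-reduce, and make monic.
Reduced Gröbner basis: {x_2^{2} - 5x_2 + 4, x_1 + \tfrac{1}{3}x_2 + \tfrac{2}{3}}.

The two bases agree; hence the ideals are identical.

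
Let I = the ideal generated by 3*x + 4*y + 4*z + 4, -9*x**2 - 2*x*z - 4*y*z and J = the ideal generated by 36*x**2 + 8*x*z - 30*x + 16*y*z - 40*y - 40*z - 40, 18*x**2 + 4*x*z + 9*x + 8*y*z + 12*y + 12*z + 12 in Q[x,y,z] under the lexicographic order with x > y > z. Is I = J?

Equality of ideals is decidable: compute both reduced Gröbner bases (unique for the ordering) and check whether they agree.
Buchberger on the first generating set:
f_1 = 3*x + 4*y + 4*z + 4, LT = x.
f_2 = -9*x**2 - 2*x*z - 4*y*z, LT = x**2.

S(f_1,f_2): lcm = x**2. S = 4/3*x*y + 10/9*x*z + 4/3*x - 4/9*y*z.
  leading term x*y: subtract (4/9*y)·f_1 from 4/3*x*y + 10/9*x*z + 4/3*x - 4/9*y*z → 10/9*x*z + 4/3*x - 16/9*y**2 - 20/9*y*z - 16/9*y
  leading term x*z: subtract (10/27*z)·f_1 from 10/9*x*z + 4/3*x - 16/9*y**2 - 20/9*y*z - 16/9*y → 4/3*x - 16/9*y**2 - 100/27*y*z - 16/9*y - 40/27*z**2 - 40/27*z
  leading term x: subtract (4/9)·f_1 from 4/3*x - 16/9*y**2 - 100/27*y*z - 16/9*y - 40/27*z**2 - 40/27*z → -16/9*y**2 - 100/27*y*z - 32/9*y - 40/27*z**2 - 88/27*z - 16/9
  leading term y**2: no divisor's leading term divides it; move -16/9*y**2 to the remainder.
  leading term y*z: no divisor's leading term divides it; move -100/27*y*z to the remainder.
  leading term y: no divisor's leading term divides it; move -32/9*y to the remainder.
  leading term z**2: no divisor's leading term divides it; move -40/27*z**2 to the remainder.
  leading term z: no divisor's leading term divides it; move -88/27*z to the remainder.
  leading term 1: no divisor's leading term divides it; move -16/9 to the remainder.
  remainder -16/9*y**2 - 100/27*y*z - 32/9*y - 40/27*z**2 - 88/27*z - 16/9 ≠ 0; add g_3 = -16/9*y**2 - 100/27*y*z - 32/9*y - 40/27*z**2 - 88/27*z - 16/9 to the basis.

S(f_1,g_3): leading monomials are coprime, so the S-polynomial reduces to 0 (Buchberger's first criterion).
S(f_2,g_3): leading monomials are coprime, so the S-polynomial reduces to 0 (Buchberger's first criterion).
Every S-polynomial of the final basis reduces to 0, so we have a Gröbner basis.
Inter-reduce: drop elements whose leading term is divisible by another's, tail-reduce, and make monic.
Reduced Gröbner basis: {x + 4/3*y + 4/3*z + 4/3, y**2 + 25/12*y*z + 2*y + 5/6*z**2 + 11/6*z + 1}.

Buchberger on the second generating set:
h_1 = 36*x**2 + 8*x*z - 30*x + 16*y*z - 40*y - 40*z - 40, LT = x**2.
h_2 = 18*x**2 + 4*x*z + 9*x + 8*y*z + 12*y + 12*z + 12, LT = x**2.

S(h_1,h_2): lcm = x**2. S = -4/3*x - 16/9*y - 16/9*z - 16/9.
  leading term x: no divisor's leading term divides it; move -4/3*x to the remainder.
  leading term y: no divisor's leading term divides it; move -16/9*y to the remainder.
  leading term z: no divisor's leading term divides it; move -16/9*z to the remainder.
  leading term 1: no divisor's leading term divides it; move -16/9 to the remainder.
  remainder -4/3*x - 16/9*y - 16/9*z - 16/9 ≠ 0; add k_3 = -4/3*x - 16/9*y - 16/9*z - 16/9 to the basis.

S(h_1,k_3): lcm = x**2. S = -4/3*x*y - 10/9*x*z - 13/6*x + 4/9*y*z - 10/9*y - 10/9*z - 10/9.
  leading term x*y: subtract (y)·k_3 from -4/3*x*y - 10/9*x*z - 13/6*x + 4/9*y*z - 10/9*y - 10/9*z - 10/9 → -10/9*x*z - 13/6*x + 16/9*y**2 + 20/9*y*z + 2/3*y - 10/9*z - 10/9
  leading term x*z: subtract (5/6*z)·k_3 from -10/9*x*z - 13/6*x + 16/9*y**2 + 20/9*y*z + 2/3*y - 10/9*z - 10/9 → -13/6*x + 16/9*y**2 + 100/27*y*z + 2/3*y + 40/27*z**2 + 10/27*z - 10/9
  leading term x: subtract (13/8)·k_3 from -13/6*x + 16/9*y**2 + 100/27*y*z + 2/3*y + 40/27*z**2 + 10/27*z - 10/9 → 16/9*y**2 + 100/27*y*z + 32/9*y + 40/27*z**2 + 88/27*z + 16/9
  leading term y**2: no divisor's leading term divides it; move 16/9*y**2 to the remainder.
  leading term y*z: no divisor's leading term divides it; move 100/27*y*z to the remainder.
  leading term y: no divisor's leading term divides it; move 32/9*y to the remainder.
  leading term z**2: no divisor's leading term divides it; move 40/27*z**2 to the remainder.
  leading term z: no divisor's leading term divides it; move 88/27*z to the remainder.
  leading term 1: no divisor's leading term divides it; move 16/9 to the remainder.
  remainder 16/9*y**2 + 100/27*y*z + 32/9*y + 40/27*z**2 + 88/27*z + 16/9 ≠ 0; add k_4 = 16/9*y**2 + 100/27*y*z + 32/9*y + 40/27*z**2 + 88/27*z + 16/9 to the basis.

S(h_2,k_3): lcm = x**2. S = -4/3*x*y - 10/9*x*z - 5/6*x + 4/9*y*z + 2/3*y + 2/3*z + 2/3.
  leading term x*y: subtract (y)·k_3 from -4/3*x*y - 10/9*x*z - 5/6*x + 4/9*y*z + 2/3*y + 2/3*z + 2/3 → -10/9*x*z - 5/6*x + 16/9*y**2 + 20/9*y*z + 22/9*y + 2/3*z + 2/3
  leading term x*z: subtract (5/6*z)·k_3 from -10/9*x*z - 5/6*x + 16/9*y**2 + 20/9*y*z + 22/9*y + 2/3*z + 2/3 → -5/6*x + 16/9*y**2 + 100/27*y*z + 22/9*y + 40/27*z**2 + 58/27*z + 2/3
  leading term x: subtract (5/8)·k_3 from -5/6*x + 16/9*y**2 + 100/27*y*z + 22/9*y + 40/27*z**2 + 58/27*z + 2/3 → 16/9*y**2 + 100/27*y*z + 32/9*y + 40/27*z**2 + 88/27*z + 16/9
  leading term y**2: subtract (1)·k_4 from 16/9*y**2 + 100/27*y*z + 32/9*y + 40/27*z**2 + 88/27*z + 16/9 → 0
  remainder 0.

S(h_1,k_4): leading monomials are coprime, so the S-polynomial reduces to 0 (Buchberger's first criterion).
S(h_2,k_4): leading monomials are coprime, so the S-polynomial reduces to 0 (Buchberger's first criterion).
S(k_3,k_4): leading monomials are coprime, so the S-polynomial reduces to 0 (Buchberger's first criterion).
Every S-polynomial of the final basis reduces to 0, so we have a Gröbner basis.
Inter-reduce: drop elements whose leading term is divisible by another's, tail-reduce, and make monic.
Reduced Gröbner basis: {x + 4/3*y + 4/3*z + 4/3, y**2 + 25/12*y*z + 2*y + 5/6*z**2 + 11/6*z + 1}.

Same reduced basis, so the two generating sets span the same ideal.
The same test decides containment: I ⊆ J iff every generator of I reduces to 0 modulo a Gröbner basis of J.

Yes, the ideals are equal.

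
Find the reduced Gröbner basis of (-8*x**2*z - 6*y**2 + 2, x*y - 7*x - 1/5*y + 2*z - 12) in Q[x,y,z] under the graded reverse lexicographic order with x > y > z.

G = {y**3 - 8/3*x*z**2 - 7*y**2 + 268/15*x*z + 4/75*y*z - 8/15*z**2 - 1/3*y + 16/5*z + 7/3, x**2*z + 3/4*y**2 - 1/4, x*y - 7*x - 1/5*y + 2*z - 12}

f_1 = -8*x**2*z - 6*y**2 + 2, LT = x**2*z.
f_2 = x*y - 7*x - 1/5*y + 2*z - 12, LT = x*y.

S(f_1,f_2): lcm = x**2*y*z. S = 3/4*y**3 + 7*x**2*z + 1/5*x*y*z - 2*x*z**2 + 12*x*z - 1/4*y.
  reduce S modulo (f_1, f_2):
  remainder 3/4*y**3 - 2*x*z**2 - 21/4*y**2 + 67/5*x*z + 1/25*y*z - 2/5*z**2 - 1/4*y + 12/5*z + 7/4 ≠ 0; add g_3 = 3/4*y**3 - 2*x*z**2 - 21/4*y**2 + 67/5*x*z + 1/25*y*z - 2/5*z**2 - 1/4*y + 12/5*z + 7/4 to the basis.

The other S-polynomials (S(f_1,g_3), S(f_2,g_3)) all reduce to 0 modulo the current basis, so we have a Gröbner basis.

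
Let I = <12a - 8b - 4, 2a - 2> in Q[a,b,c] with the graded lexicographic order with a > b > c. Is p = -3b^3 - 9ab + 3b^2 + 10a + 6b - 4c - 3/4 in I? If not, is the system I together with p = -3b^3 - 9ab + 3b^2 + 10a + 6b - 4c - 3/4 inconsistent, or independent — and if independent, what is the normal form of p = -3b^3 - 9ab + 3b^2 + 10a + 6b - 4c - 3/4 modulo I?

First compute the reduced Gröbner basis of I by Buchberger's algorithm.
f_1 = 12a - 8b - 4, LT = a.
f_2 = 2a - 2, LT = a.

S(f_1,f_2): lcm = a. S = -2/3b + 2/3.
  leading term b: no divisor's leading term divides it; move -2/3b to the remainder.
  leading term 1: no divisor's leading term divides it; move 2/3 to the remainder.
  remainder -2/3b + 2/3 ≠ 0; add h_3 = -2/3b + 2/3 to the basis.

The other S-polynomials (S(f_1,h_3), S(f_2,h_3)) all reduce to 0 modulo the current basis, so we have a Gröbner basis.
Inter-reduce: drop elements whose leading term is divisible by another's, tail-reduce, and make monic.
Reduced Gröbner basis: {a - 1, b - 1}.
Label its elements g_1 = a - 1, g_2 = b - 1.

Reduce p = -3b^3 - 9ab + 3b^2 + 10a + 6b - 4c - 3/4 modulo G:
  leading term b^3: subtract (-3b^2)·g_2 from -3b^3 - 9ab + 3b^2 + 10a + 6b - 4c - 3/4 → -9ab + 10a + 6b - 4c - 3/4
  leading term ab: subtract (-9b)·g_1 from -9ab + 10a + 6b - 4c - 3/4 → 10a - 3b - 4c - 3/4
  leading term a: subtract (10)·g_1 from 10a - 3b - 4c - 3/4 → -3b - 4c + 37/4
  leading term b: subtract (-3)·g_2 from -3b - 4c + 37/4 → -4c + 25/4
  leading term c: no divisor's leading term divides it; move -4c to the remainder.
  leading term 1: no divisor's leading term divides it; move 25/4 to the remainder.
  normal form = -4c + 25/4.
The normal form is nonzero, so p ∉ I. Since p minus its normal form lies in I, I + (p) = I + (r) where r = -4c + 25/4; decide whether this ideal is the whole ring.
Run Buchberger on G together with r (pairs among the g_i already reduce to 0 since G is a Gröbner basis):
g_1 = a - 1, LT = a.
g_2 = b - 1, LT = b.
r = -4c + 25/4, LT = c.

The S-polynomials (S(g_1,g_2), S(g_1,r), S(g_2,r)) all reduce to 0 modulo the current basis, so we have a Gröbner basis.
Inter-reduce: drop elements whose leading term is divisible by another's, tail-reduce, and make monic.
Reduced Gröbner basis: {a - 1, b - 1, c - 25/16}.
The reduced Gröbner basis of I + (p) is {a - 1, b - 1, c - 25/16} ≠ {1}, a proper ideal, so the enlarged system stays consistent: p is independent of I, with normal form -4c + 25/4.

Ideal membership is decidable via reduction modulo a Gröbner basis.

-3b^3 - 9ab + 3b^2 + 10a + 6b - 4c - 3/4 is independent of I; its normal form modulo I is -4c + 25/4.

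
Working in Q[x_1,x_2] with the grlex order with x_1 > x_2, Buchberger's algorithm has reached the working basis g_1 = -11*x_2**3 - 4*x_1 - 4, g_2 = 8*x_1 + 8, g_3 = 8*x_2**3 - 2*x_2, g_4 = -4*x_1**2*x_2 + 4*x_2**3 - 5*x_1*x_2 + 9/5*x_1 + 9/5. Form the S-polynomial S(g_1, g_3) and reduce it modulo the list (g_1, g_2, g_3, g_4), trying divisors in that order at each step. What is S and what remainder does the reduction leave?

S(g_1, g_3) = 4/11*x_1 + 1/4*x_2 + 4/11; remainder on division = 1/4*x_2.

lcm(LM(g_1), LM(g_3)) = x_2**3.
S = (lcm/LT(g_1))·g_1 − (lcm/LT(g_3))·g_3 = 4/11*x_1 + 1/4*x_2 + 4/11.
Reduce S modulo (g_1, g_2, g_3, g_4) in that order:
  leading term x_1: subtract (1/22)·g_2 from 4/11*x_1 + 1/4*x_2 + 4/11 → 1/4*x_2
  leading term x_2: no divisor's leading term divides it; move 1/4*x_2 to the remainder.
The remainder 1/4*x_2 is nonzero, so it would be added as the next basis element.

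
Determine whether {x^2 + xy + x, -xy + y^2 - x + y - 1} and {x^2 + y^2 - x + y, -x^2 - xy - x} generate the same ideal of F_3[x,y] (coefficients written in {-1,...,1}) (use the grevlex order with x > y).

For a fixed monomial order, each ideal has a unique reduced Gröbner basis; comparing bases decides equality.
Buchberger on the first generating set:
f_1 = x^2 + xy + x, LT = x^2.
f_2 = -xy + y^2 - x + y - 1, LT = xy.

S(f_1,f_2): lcm = x^2y. S = -xy^2 - x^2 - xy - x.
  leading term xy^2: subtract (y)·f_2 from -xy^2 - x^2 - xy - x → -y^3 - x^2 - y^2 - x + y
  leading term y^3: no divisor's leading term divides it; move -y^3 to the remainder.
  leading term x^2: subtract (-1)·f_1 from -x^2 - y^2 - x + y → xy - y^2 + y
  leading term xy: subtract (-1)·f_2 from xy - y^2 + y → -x - y - 1
  leading term x: no divisor's leading term divides it; move -x to the remainder.
  leading term y: no divisor's leading term divides it; move -y to the remainder.
  leading term 1: no divisor's leading term divides it; move -1 to the remainder.
  remainder -y^3 - x - y - 1 ≠ 0; add g_3 = -y^3 - x - y - 1 to the basis.

S(f_1,g_3): leading monomials are coprime, so the S-polynomial reduces to 0 (Buchberger's first criterion).
S(f_2,g_3): lcm = xy^3. S = -y^4 + xy^2 - y^3 - x^2 - xy + y^2 - x.
  leading term y^4: subtract (y)·g_3 from -y^4 + xy^2 - y^3 - x^2 - xy + y^2 - x → xy^2 - y^3 - x^2 - y^2 - x + y
  leading term xy^2: subtract (-y)·f_2 from xy^2 - y^3 - x^2 - y^2 - x + y → -x^2 - xy - x
  leading term x^2: subtract (-1)·f_1 from -x^2 - xy - x → 0
  remainder 0.

Every S-polynomial of the final basis reduces to 0, so we have a Gröbner basis.
Inter-reduce: drop elements whose leading term is divisible by another's, tail-reduce, and make monic.
Reduced Gröbner basis: {y^3 + x + y + 1, x^2 + y^2 + y - 1, xy - y^2 + x - y + 1}.

Buchberger on the second generating set:
h_1 = x^2 + y^2 - x + y, LT = x^2.
h_2 = -x^2 - xy - x, LT = x^2.

S(h_1,h_2): lcm = x^2. S = -xy + y^2 + x + y.
  leading term xy: no divisor's leading term divides it; move -xy to the remainder.
  leading term y^2: no divisor's leading term divides it; move y^2 to the remainder.
  leading term x: no divisor's leading term divides it; move x to the remainder.
  leading term y: no divisor's leading term divides it; move y to the remainder.
  remainder -xy + y^2 + x + y ≠ 0; add k_3 = -xy + y^2 + x + y to the basis.

S(h_1,k_3): lcm = x^2y. S = xy^2 + y^3 + x^2 + y^2.
  leading term xy^2: subtract (-y)·k_3 from xy^2 + y^3 + x^2 + y^2 → -y^3 + x^2 + xy - y^2
  leading term y^3: no divisor's leading term divides it; move -y^3 to the remainder.
  leading term x^2: subtract (1)·h_1 from x^2 + xy - y^2 → xy + y^2 + x - y
  leading term xy: subtract (-1)·k_3 from xy + y^2 + x - y → -y^2 - x
  leading term y^2: no divisor's leading term divides it; move -y^2 to the remainder.
  leading term x: no divisor's leading term divides it; move -x to the remainder.
  remainder -y^3 - y^2 - x ≠ 0; add k_4 = -y^3 - y^2 - x to the basis.

S(h_2,k_3): lcm = x^2y. S = -xy^2 + x^2 - xy.
  leading term xy^2: subtract (y)·k_3 from -xy^2 + x^2 - xy → -y^3 + x^2 + xy - y^2
  leading term y^3: subtract (1)·k_4 from -y^3 + x^2 + xy - y^2 → x^2 + xy + x
  leading term x^2: subtract (1)·h_1 from x^2 + xy + x → xy - y^2 - x - y
  leading term xy: subtract (-1)·k_3 from xy - y^2 - x - y → 0
  remainder 0.

S(h_1,k_4): leading monomials are coprime, so the S-polynomial reduces to 0 (Buchberger's first criterion).
S(h_2,k_4): leading monomials are coprime, so the S-polynomial reduces to 0 (Buchberger's first criterion).
S(k_3,k_4): lcm = xy^3. S = -y^4 + xy^2 - y^3 - x^2.
  leading term y^4: subtract (y)·k_4 from -y^4 + xy^2 - y^3 - x^2 → xy^2 - x^2 + xy
  leading term xy^2: subtract (-y)·k_3 from xy^2 - x^2 + xy → y^3 - x^2 - xy + y^2
  leading term y^3: subtract (-1)·k_4 from y^3 - x^2 - xy + y^2 → -x^2 - xy - x
  leading term x^2: subtract (-1)·h_1 from -x^2 - xy - x → -xy + y^2 + x + y
  leading term xy: subtract (1)·k_3 from -xy + y^2 + x + y → 0
  remainder 0.

Every S-polynomial of the final basis reduces to 0, so we have a Gröbner basis.
Inter-reduce: drop elements whose leading term is divisible by another's, tail-reduce, and make monic.
Reduced Gröbner basis: {y^3 + y^2 + x, x^2 + y^2 - x + y, xy - y^2 - x - y}.

Since the reduced bases disagree, the two ideals are not the same.

No, the ideals differ.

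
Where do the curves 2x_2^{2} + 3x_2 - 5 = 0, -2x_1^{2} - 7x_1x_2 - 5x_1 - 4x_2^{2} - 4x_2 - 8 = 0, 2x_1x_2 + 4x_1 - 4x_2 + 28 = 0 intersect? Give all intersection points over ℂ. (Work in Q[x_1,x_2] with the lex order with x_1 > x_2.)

Compute a lex Gröbner basis by Buchberger's algorithm.
f_1 = 2x_2^{2} + 3x_2 - 5, LT = x_2^{2}.
f_2 = -2x_1^{2} - 7x_1x_2 - 5x_1 - 4x_2^{2} - 4x_2 - 8, LT = x_1^{2}.
f_3 = 2x_1x_2 + 4x_1 - 4x_2 + 28, LT = x_1x_2.

S(f_1,f_3): lcm = x_1x_2^{2}. S = -\tfrac{1}{2}x_1x_2 - \tfrac{5}{2}x_1 + 2x_2^{2} - 14x_2.
  reduce S modulo (f_1, f_2, f_3):
  remainder -\tfrac{3}{2}x_1 - 18x_2 + 12 ≠ 0; add h_4 = -\tfrac{3}{2}x_1 - 18x_2 + 12 to the basis.

S(f_2,f_3): lcm = x_1^{2}x_2. S = -2x_1^{2} + \tfrac{7}{2}x_1x_2^{2} + \tfrac{9}{2}x_1x_2 - 14x_1 + 2x_2^{3} + 2x_2^{2} + 4x_2.
  reduce S modulo (f_1, f_2, f_3, h_4):
  remainder 174x_2 - 174 ≠ 0; add h_5 = 174x_2 - 174 to the basis.

The other S-polynomials (S(f_1,f_2), S(f_1,h_4), S(f_2,h_4), S(f_3,h_4), S(f_1,h_5), S(f_2,h_5), S(f_3,h_5), S(h_4,h_5)) all reduce to 0 modulo the current basis, so we have a Gröbner basis.
Inter-reduce: drop elements whose leading term is divisible by another's, tail-reduce, and make monic.
Reduced Gröbner basis: {x_1 + 4, x_2 - 1}.

A lex Gröbner basis eliminates variables successively. Here x_2 - 1 depends only on x_2, with roots {1}; lifting each root through the earlier basis elements recovers the full solutions.
  x_2 = 1: the earlier basis element becomes x_1 + 4 = 0, giving x_1 = -4 — point (-4, 1).
A lex Gröbner basis triangularizes the system, enabling back-substitution.

{(-4, 1)}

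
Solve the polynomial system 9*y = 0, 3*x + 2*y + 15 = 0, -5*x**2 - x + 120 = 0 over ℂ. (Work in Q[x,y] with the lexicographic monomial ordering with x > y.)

{(-5, 0)}

Compute a lex Gröbner basis by Buchberger's algorithm.
f_1 = 9*y, LT = y.
f_2 = 3*x + 2*y + 15, LT = x.
f_3 = -5*x**2 - x + 120, LT = x**2.

The S-polynomials (S(f_1,f_2), S(f_1,f_3), S(f_2,f_3)) all reduce to 0 modulo the current basis, so we have a Gröbner basis.
Inter-reduce: drop elements whose leading term is divisible by another's, tail-reduce, and make monic.
Reduced Gröbner basis: {x + 5, y}.

A lex Gröbner basis eliminates variables successively. Here y depends only on y, with roots {0}; lifting each root through the earlier basis elements recovers the full solutions.
  y = 0: the earlier basis element becomes x + 5 = 0, giving x = -5 — point (-5, 0).
This is the nonlinear analogue of row-reducing a linear system.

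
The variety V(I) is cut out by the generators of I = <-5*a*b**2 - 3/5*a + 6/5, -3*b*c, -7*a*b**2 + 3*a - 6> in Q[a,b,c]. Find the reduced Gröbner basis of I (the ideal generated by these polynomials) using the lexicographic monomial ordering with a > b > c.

G = {a - 2, b**2, b*c}

f_1 = -5*a*b**2 - 3/5*a + 6/5, LT = a*b**2.
f_2 = -3*b*c, LT = b*c.
f_3 = -7*a*b**2 + 3*a - 6, LT = a*b**2.

S(f_1,f_2): lcm = a*b**2*c. S = 3/25*a*c - 6/25*c.
  leading term a*c: no divisor's leading term divides it; move 3/25*a*c to the remainder.
  leading term c: no divisor's leading term divides it; move -6/25*c to the remainder.
  remainder 3/25*a*c - 6/25*c ≠ 0; add g_4 = 3/25*a*c - 6/25*c to the basis.

S(f_1,f_3): lcm = a*b**2. S = 96/175*a - 192/175.
  leading term a: no divisor's leading term divides it; move 96/175*a to the remainder.
  leading term 1: no divisor's leading term divides it; move -192/175 to the remainder.
  remainder 96/175*a - 192/175 ≠ 0; add g_5 = 96/175*a - 192/175 to the basis.

S(f_1,g_5): lcm = a*b**2. S = 3/25*a + 2*b**2 - 6/25.
  leading term a: subtract (7/32)·g_5 from 3/25*a + 2*b**2 - 6/25 → 2*b**2
  leading term b**2: no divisor's leading term divides it; move 2*b**2 to the remainder.
  remainder 2*b**2 ≠ 0; add g_6 = 2*b**2 to the basis.

The other S-polynomials (S(f_2,f_3), S(f_1,g_4), S(f_2,g_4), S(f_3,g_4), S(f_2,g_5), S(f_3,g_5), S(g_4,g_5), S(f_1,g_6), S(f_2,g_6), S(f_3,g_6), S(g_4,g_6), S(g_5,g_6)) all reduce to 0 modulo the current basis, so we have a Gröbner basis.
Inter-reduce: drop elements whose leading term is divisible by another's, tail-reduce, and make monic.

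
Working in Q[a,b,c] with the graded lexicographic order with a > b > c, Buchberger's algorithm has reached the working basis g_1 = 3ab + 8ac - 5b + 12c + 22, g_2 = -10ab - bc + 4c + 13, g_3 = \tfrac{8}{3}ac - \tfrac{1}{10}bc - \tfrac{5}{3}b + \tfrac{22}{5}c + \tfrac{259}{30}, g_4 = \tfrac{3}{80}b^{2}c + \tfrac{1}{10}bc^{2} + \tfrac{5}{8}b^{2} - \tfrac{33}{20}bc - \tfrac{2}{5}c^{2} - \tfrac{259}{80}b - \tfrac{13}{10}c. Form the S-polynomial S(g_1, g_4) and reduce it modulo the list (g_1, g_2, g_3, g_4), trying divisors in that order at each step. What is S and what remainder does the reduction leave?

S(g_1, g_4) = -\tfrac{50}{3}ab^{2} + 44abc + \tfrac{32}{3}ac^{2} - \tfrac{5}{3}b^{2}c + 4bc^{2} + \tfrac{259}{3}ab + \tfrac{104}{3}ac + \tfrac{22}{3}bc; remainder on division = 0.

lcm(LM(g_1), LM(g_4)) = ab^{2}c.
S = (lcm/LT(g_1))·g_1 − (lcm/LT(g_4))·g_4 = -\tfrac{50}{3}ab^{2} + 44abc + \tfrac{32}{3}ac^{2} - \tfrac{5}{3}b^{2}c + 4bc^{2} + \tfrac{259}{3}ab + \tfrac{104}{3}ac + \tfrac{22}{3}bc.
Reduce S modulo (g_1, g_2, g_3, g_4) in that order:
  leading term ab^{2}: subtract (-\tfrac{50}{9}b)·g_1 from -\tfrac{50}{3}ab^{2} + 44abc + \tfrac{32}{3}ac^{2} - \tfrac{5}{3}b^{2}c + 4bc^{2} + \tfrac{259}{3}ab + \tfrac{104}{3}ac + \tfrac{22}{3}bc → \tfrac{796}{9}abc + \tfrac{32}{3}ac^{2} - \tfrac{5}{3}b^{2}c + 4bc^{2} + \tfrac{259}{3}ab + \tfrac{104}{3}ac - \tfrac{250}{9}b^{2} + 74bc + \tfrac{1100}{9}b
  leading term abc: subtract (\tfrac{796}{27}c)·g_1 from \tfrac{796}{9}abc + \tfrac{32}{3}ac^{2} - \tfrac{5}{3}b^{2}c + 4bc^{2} + \tfrac{259}{3}ab + \tfrac{104}{3}ac - \tfrac{250}{9}b^{2} + 74bc + \tfrac{1100}{9}b → -\tfrac{6080}{27}ac^{2} - \tfrac{5}{3}b^{2}c + 4bc^{2} + \tfrac{259}{3}ab + \tfrac{104}{3}ac - \tfrac{250}{9}b^{2} + \tfrac{5978}{27}bc - \tfrac{3184}{9}c^{2} + \tfrac{1100}{9}b - \tfrac{17512}{27}c
  leading term ac^{2}: subtract (-\tfrac{760}{9}c)·g_3 from -\tfrac{6080}{27}ac^{2} - \tfrac{5}{3}b^{2}c + 4bc^{2} + \tfrac{259}{3}ab + \tfrac{104}{3}ac - \tfrac{250}{9}b^{2} + \tfrac{5978}{27}bc - \tfrac{3184}{9}c^{2} + \tfrac{1100}{9}b - \tfrac{17512}{27}c → -\tfrac{5}{3}b^{2}c - \tfrac{40}{9}bc^{2} + \tfrac{259}{3}ab + \tfrac{104}{3}ac - \tfrac{250}{9}b^{2} + \tfrac{242}{3}bc + \tfrac{160}{9}c^{2} + \tfrac{1100}{9}b + \tfrac{724}{9}c
  leading term b^{2}c: subtract (-\tfrac{400}{9})·g_4 from -\tfrac{5}{3}b^{2}c - \tfrac{40}{9}bc^{2} + \tfrac{259}{3}ab + \tfrac{104}{3}ac - \tfrac{250}{9}b^{2} + \tfrac{242}{3}bc + \tfrac{160}{9}c^{2} + \tfrac{1100}{9}b + \tfrac{724}{9}c → \tfrac{259}{3}ab + \tfrac{104}{3}ac + \tfrac{22}{3}bc - \tfrac{65}{3}b + \tfrac{68}{3}c
  leading term ab: subtract (\tfrac{259}{9})·g_1 from \tfrac{259}{3}ab + \tfrac{104}{3}ac + \tfrac{22}{3}bc - \tfrac{65}{3}b + \tfrac{68}{3}c → -\tfrac{1760}{9}ac + \tfrac{22}{3}bc + \tfrac{1100}{9}b - \tfrac{968}{3}c - \tfrac{5698}{9}
  leading term ac: subtract (-\tfrac{220}{3})·g_3 from -\tfrac{1760}{9}ac + \tfrac{22}{3}bc + \tfrac{1100}{9}b - \tfrac{968}{3}c - \tfrac{5698}{9} → 0
The remainder is 0, so this S-polynomial contributes no new basis element.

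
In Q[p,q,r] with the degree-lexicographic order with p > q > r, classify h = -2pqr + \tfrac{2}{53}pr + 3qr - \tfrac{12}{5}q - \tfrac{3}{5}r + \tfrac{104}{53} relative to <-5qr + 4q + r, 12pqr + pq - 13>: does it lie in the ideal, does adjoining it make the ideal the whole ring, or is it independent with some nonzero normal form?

-2pqr + \tfrac{2}{53}pr + 3qr - \tfrac{12}{5}q - \tfrac{3}{5}r + \tfrac{104}{53} lies in I (it reduces to 0).

First compute the reduced Gröbner basis of I by Buchberger's algorithm.
f_1 = -5qr + 4q + r, LT = qr.
f_2 = 12pqr + pq - 13, LT = pqr.

S(f_1,f_2): lcm = pqr. S = -\tfrac{53}{60}pq - \tfrac{1}{5}pr + \tfrac{13}{12}.
  leading term pq: no divisor's leading term divides it; move -\tfrac{53}{60}pq to the remainder.
  leading term pr: no divisor's leading term divides it; move -\tfrac{1}{5}pr to the remainder.
  leading term 1: no divisor's leading term divides it; move \tfrac{13}{12} to the remainder.
  remainder -\tfrac{53}{60}pq - \tfrac{1}{5}pr + \tfrac{13}{12} ≠ 0; add k_3 = -\tfrac{53}{60}pq - \tfrac{1}{5}pr + \tfrac{13}{12} to the basis.

S(f_1,k_3): lcm = pqr. S = -\tfrac{12}{53}pr^{2} - \tfrac{4}{5}pq - \tfrac{1}{5}pr + \tfrac{65}{53}r.
  leading term pr^{2}: no divisor's leading term divides it; move -\tfrac{12}{53}pr^{2} to the remainder.
  leading term pq: subtract (\tfrac{48}{53})·k_3 from -\tfrac{4}{5}pq - \tfrac{1}{5}pr + \tfrac{65}{53}r → -\tfrac{1}{53}pr + \tfrac{65}{53}r - \tfrac{52}{53}
  leading term pr: no divisor's leading term divides it; move -\tfrac{1}{53}pr to the remainder.
  leading term r: no divisor's leading term divides it; move \tfrac{65}{53}r to the remainder.
  leading term 1: no divisor's leading term divides it; move -\tfrac{52}{53} to the remainder.
  remainder -\tfrac{12}{53}pr^{2} - \tfrac{1}{53}pr + \tfrac{65}{53}r - \tfrac{52}{53} ≠ 0; add k_4 = -\tfrac{12}{53}pr^{2} - \tfrac{1}{53}pr + \tfrac{65}{53}r - \tfrac{52}{53} to the basis.

S(f_2,k_3): lcm = pqr. S = -\tfrac{12}{53}pr^{2} + \tfrac{1}{12}pq + \tfrac{65}{53}r - \tfrac{13}{12}.
  leading term pr^{2}: subtract (1)·k_4 from -\tfrac{12}{53}pr^{2} + \tfrac{1}{12}pq + \tfrac{65}{53}r - \tfrac{13}{12} → \tfrac{1}{12}pq + \tfrac{1}{53}pr - \tfrac{65}{636}
  leading term pq: subtract (-\tfrac{5}{53})·k_3 from \tfrac{1}{12}pq + \tfrac{1}{53}pr - \tfrac{65}{636} → 0
  remainder 0.

S(f_1,k_4): lcm = pqr^{2}. S = -\tfrac{53}{60}pqr - \tfrac{1}{5}pr^{2} + \tfrac{65}{12}qr - \tfrac{13}{3}q.
  leading term pqr: subtract (\tfrac{53}{300}p)·f_1 from -\tfrac{53}{60}pqr - \tfrac{1}{5}pr^{2} + \tfrac{65}{12}qr - \tfrac{13}{3}q → -\tfrac{1}{5}pr^{2} - \tfrac{53}{75}pq - \tfrac{53}{300}pr + \tfrac{65}{12}qr - \tfrac{13}{3}q
  leading term pr^{2}: subtract (\tfrac{53}{60})·k_4 from -\tfrac{1}{5}pr^{2} - \tfrac{53}{75}pq - \tfrac{53}{300}pr + \tfrac{65}{12}qr - \tfrac{13}{3}q → -\tfrac{53}{75}pq - \tfrac{4}{25}pr + \tfrac{65}{12}qr - \tfrac{13}{3}q - \tfrac{13}{12}r + \tfrac{13}{15}
  leading term pq: subtract (\tfrac{4}{5})·k_3 from -\tfrac{53}{75}pq - \tfrac{4}{25}pr + \tfrac{65}{12}qr - \tfrac{13}{3}q - \tfrac{13}{12}r + \tfrac{13}{15} → \tfrac{65}{12}qr - \tfrac{13}{3}q - \tfrac{13}{12}r
  leading term qr: subtract (-\tfrac{13}{12})·f_1 from \tfrac{65}{12}qr - \tfrac{13}{3}q - \tfrac{13}{12}r → 0
  remainder 0.

S(f_2,k_4): lcm = pqr^{2}. S = \tfrac{65}{12}qr - \tfrac{13}{3}q - \tfrac{13}{12}r.
  leading term qr: subtract (-\tfrac{13}{12})·f_1 from \tfrac{65}{12}qr - \tfrac{13}{3}q - \tfrac{13}{12}r → 0
  remainder 0.

S(k_3,k_4): lcm = pqr^{2}. S = \tfrac{12}{53}pr^{3} - \tfrac{1}{12}pqr + \tfrac{65}{12}qr - \tfrac{65}{53}r^{2} - \tfrac{13}{3}q.
  leading term pr^{3}: subtract (-r)·k_4 from \tfrac{12}{53}pr^{3} - \tfrac{1}{12}pqr + \tfrac{65}{12}qr - \tfrac{65}{53}r^{2} - \tfrac{13}{3}q → -\tfrac{1}{12}pqr - \tfrac{1}{53}pr^{2} + \tfrac{65}{12}qr - \tfrac{13}{3}q - \tfrac{52}{53}r
  leading term pqr: subtract (\tfrac{1}{60}p)·f_1 from -\tfrac{1}{12}pqr - \tfrac{1}{53}pr^{2} + \tfrac{65}{12}qr - \tfrac{13}{3}q - \tfrac{52}{53}r → -\tfrac{1}{53}pr^{2} - \tfrac{1}{15}pq - \tfrac{1}{60}pr + \tfrac{65}{12}qr - \tfrac{13}{3}q - \tfrac{52}{53}r
  leading term pr^{2}: subtract (\tfrac{1}{12})·k_4 from -\tfrac{1}{53}pr^{2} - \tfrac{1}{15}pq - \tfrac{1}{60}pr + \tfrac{65}{12}qr - \tfrac{13}{3}q - \tfrac{52}{53}r → -\tfrac{1}{15}pq - \tfrac{4}{265}pr + \tfrac{65}{12}qr - \tfrac{13}{3}q - \tfrac{13}{12}r + \tfrac{13}{159}
  leading term pq: subtract (\tfrac{4}{53})·k_3 from -\tfrac{1}{15}pq - \tfrac{4}{265}pr + \tfrac{65}{12}qr - \tfrac{13}{3}q - \tfrac{13}{12}r + \tfrac{13}{159} → \tfrac{65}{12}qr - \tfrac{13}{3}q - \tfrac{13}{12}r
  leading term qr: subtract (-\tfrac{13}{12})·f_1 from \tfrac{65}{12}qr - \tfrac{13}{3}q - \tfrac{13}{12}r → 0
  remainder 0.

Every S-polynomial of the final basis reduces to 0, so we have a Gröbner basis.
Inter-reduce: drop elements whose leading term is divisible by another's, tail-reduce, and make monic.
Reduced Gröbner basis: {pr^{2} + \tfrac{1}{12}pr - \tfrac{65}{12}r + \tfrac{13}{3}, pq + \tfrac{12}{53}pr - \tfrac{65}{53}, qr - \tfrac{4}{5}q - \tfrac{1}{5}r}.
Label its elements g_1 = pr^{2} + \tfrac{1}{12}pr - \tfrac{65}{12}r + \tfrac{13}{3}, g_2 = pq + \tfrac{12}{53}pr - \tfrac{65}{53}, g_3 = qr - \tfrac{4}{5}q - \tfrac{1}{5}r.

Reduce h = -2pqr + \tfrac{2}{53}pr + 3qr - \tfrac{12}{5}q - \tfrac{3}{5}r + \tfrac{104}{53} modulo G:
  leading term pqr: subtract (-2r)·g_2 from -2pqr + \tfrac{2}{53}pr + 3qr - \tfrac{12}{5}q - \tfrac{3}{5}r + \tfrac{104}{53} → \tfrac{24}{53}pr^{2} + \tfrac{2}{53}pr + 3qr - \tfrac{12}{5}q - \tfrac{809}{265}r + \tfrac{104}{53}
  leading term pr^{2}: subtract (\tfrac{24}{53})·g_1 from \tfrac{24}{53}pr^{2} + \tfrac{2}{53}pr + 3qr - \tfrac{12}{5}q - \tfrac{809}{265}r + \tfrac{104}{53} → 3qr - \tfrac{12}{5}q - \tfrac{3}{5}r
  leading term qr: subtract (3)·g_3 from 3qr - \tfrac{12}{5}q - \tfrac{3}{5}r → 0
  normal form = 0.
Since the normal form is 0, h ∈ I.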